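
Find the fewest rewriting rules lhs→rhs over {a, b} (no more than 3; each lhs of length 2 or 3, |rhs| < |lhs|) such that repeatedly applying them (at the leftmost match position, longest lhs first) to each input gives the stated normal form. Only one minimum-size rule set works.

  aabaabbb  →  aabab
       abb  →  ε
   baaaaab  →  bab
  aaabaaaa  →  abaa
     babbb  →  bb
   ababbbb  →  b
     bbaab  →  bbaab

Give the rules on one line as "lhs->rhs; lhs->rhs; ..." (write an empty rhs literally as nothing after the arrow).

  | aabaabbb => aabab
  | abb => ε
  | baaaaab => baaab => bab
  | aaabaaaa => abaaaa => abaa

aaa->a; abb->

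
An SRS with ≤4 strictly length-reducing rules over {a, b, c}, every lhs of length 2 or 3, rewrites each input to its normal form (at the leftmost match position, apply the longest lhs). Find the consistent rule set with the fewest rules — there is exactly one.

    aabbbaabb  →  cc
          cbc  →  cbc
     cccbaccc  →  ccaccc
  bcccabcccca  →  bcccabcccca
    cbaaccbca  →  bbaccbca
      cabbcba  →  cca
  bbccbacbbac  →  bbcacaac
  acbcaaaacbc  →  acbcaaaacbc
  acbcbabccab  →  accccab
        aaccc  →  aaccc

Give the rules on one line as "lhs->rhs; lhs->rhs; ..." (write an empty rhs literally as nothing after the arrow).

  | aabbbaabb => acbaabb => abbabb => cabb => cc
  | cbc
  | cccbaccc => ccbbccc => ccaccc
  | bcccabcccca

abb->c; cba->bb; cbb->ca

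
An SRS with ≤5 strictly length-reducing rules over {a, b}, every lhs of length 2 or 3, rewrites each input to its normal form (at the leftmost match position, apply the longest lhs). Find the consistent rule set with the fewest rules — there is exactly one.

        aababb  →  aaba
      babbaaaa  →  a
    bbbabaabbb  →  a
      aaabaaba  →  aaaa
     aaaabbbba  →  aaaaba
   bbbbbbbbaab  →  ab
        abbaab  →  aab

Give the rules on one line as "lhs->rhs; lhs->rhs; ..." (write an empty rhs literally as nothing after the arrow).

  | aababb => aaba
  | babbaaaa => baaaa => bbaa => a
  | bbbabaabbb => abaabbb => abbbbb => abb => a
  | aaabaaba => aaabbba => aaaa

baa->bb; bb->; bba->; bbb->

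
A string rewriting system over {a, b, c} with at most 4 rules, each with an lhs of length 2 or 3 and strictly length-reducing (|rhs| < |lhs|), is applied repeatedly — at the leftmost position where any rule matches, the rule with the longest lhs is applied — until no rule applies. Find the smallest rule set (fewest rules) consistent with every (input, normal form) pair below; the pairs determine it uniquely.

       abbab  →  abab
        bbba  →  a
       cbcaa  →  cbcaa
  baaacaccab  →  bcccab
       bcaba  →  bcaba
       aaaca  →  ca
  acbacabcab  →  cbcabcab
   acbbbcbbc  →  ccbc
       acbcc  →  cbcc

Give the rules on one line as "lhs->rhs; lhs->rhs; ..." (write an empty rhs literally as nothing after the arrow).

  | abbab => abab
  | bbba => a
  | cbcaa
  | baaacaccab => baacaccab => bacaccab => bcaccab => bcccab

ac->c; bb->b; bbb->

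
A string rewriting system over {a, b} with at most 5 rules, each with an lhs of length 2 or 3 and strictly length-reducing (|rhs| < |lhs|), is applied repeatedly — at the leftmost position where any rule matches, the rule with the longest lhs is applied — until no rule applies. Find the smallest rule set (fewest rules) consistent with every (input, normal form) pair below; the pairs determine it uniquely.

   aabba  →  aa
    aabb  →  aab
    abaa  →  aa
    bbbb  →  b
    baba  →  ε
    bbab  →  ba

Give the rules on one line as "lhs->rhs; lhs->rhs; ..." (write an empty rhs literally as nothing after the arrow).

aba->a; baa->; bab->ba; bb->b

  | aabba => aaba => aa
  | aabb => aab
  | abaa => aa
  | bbbb => bbb => bb => b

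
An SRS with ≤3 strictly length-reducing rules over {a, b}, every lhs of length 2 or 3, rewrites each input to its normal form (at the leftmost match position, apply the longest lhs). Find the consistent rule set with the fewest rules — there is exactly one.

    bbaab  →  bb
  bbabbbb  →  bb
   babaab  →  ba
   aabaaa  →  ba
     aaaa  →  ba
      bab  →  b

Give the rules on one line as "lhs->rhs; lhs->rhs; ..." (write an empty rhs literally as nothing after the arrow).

aaa->b; ab->; bba->aa

  | bbaab => aaab => bb
  | bbabbbb => aabbbb => abbb => bb
  | babaab => baab => ba
  | aabaaa => aaaa => ba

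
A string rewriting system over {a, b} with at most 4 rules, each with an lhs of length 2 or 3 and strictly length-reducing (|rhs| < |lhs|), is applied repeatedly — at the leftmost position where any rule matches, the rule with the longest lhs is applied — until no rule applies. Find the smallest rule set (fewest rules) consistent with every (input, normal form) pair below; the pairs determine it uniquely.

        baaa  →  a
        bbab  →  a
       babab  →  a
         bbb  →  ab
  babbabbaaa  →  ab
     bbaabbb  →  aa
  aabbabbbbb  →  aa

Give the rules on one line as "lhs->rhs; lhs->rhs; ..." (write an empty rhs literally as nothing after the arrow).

  | baaa => bab => bb => a
  | bbab => bb => a
  | babab => bbab => bb => a
  | bbb => ab

aaa->ab; bab->bb; bb->a; bba->b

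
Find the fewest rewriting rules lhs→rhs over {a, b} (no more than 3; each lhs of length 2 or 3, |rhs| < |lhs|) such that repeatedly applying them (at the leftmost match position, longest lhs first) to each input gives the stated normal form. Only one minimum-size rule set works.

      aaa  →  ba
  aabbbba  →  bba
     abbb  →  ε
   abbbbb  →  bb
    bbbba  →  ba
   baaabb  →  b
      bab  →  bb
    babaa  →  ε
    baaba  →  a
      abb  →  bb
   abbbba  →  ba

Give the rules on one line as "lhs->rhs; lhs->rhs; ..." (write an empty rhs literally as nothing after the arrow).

aa->b; ab->b; bbb->

  | aaa => ba
  | aabbbba => bbbbba => bba
  | abbb => bbb => ε
  | abbbbb => bbbbb => bb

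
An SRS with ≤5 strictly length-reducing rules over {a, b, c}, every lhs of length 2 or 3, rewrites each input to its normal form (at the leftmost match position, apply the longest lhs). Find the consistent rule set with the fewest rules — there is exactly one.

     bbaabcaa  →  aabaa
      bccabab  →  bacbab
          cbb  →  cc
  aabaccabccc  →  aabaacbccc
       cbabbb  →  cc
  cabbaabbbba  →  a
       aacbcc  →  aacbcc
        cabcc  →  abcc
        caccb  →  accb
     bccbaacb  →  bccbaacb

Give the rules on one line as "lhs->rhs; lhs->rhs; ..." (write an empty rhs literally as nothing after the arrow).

  | bbaabcaa => caabcaa => aabcaa => aabaa
  | bccabab => bacbab
  | cbb => cc
  | aabaccabccc => aabaacbccc

abb->; bb->c; ca->a; cca->ac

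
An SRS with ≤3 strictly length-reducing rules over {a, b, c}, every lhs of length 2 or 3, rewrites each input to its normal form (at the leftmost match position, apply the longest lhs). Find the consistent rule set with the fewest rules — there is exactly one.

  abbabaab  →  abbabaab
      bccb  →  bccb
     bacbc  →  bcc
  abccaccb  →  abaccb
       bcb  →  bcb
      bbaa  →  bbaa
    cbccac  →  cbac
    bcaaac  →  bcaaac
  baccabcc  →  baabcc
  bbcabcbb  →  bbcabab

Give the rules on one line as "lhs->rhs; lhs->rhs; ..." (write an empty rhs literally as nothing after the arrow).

acb->c; cbb->ab; cca->a

  | abbabaab
  | bccb
  | bacbc => bcc
  | abccaccb => abaccb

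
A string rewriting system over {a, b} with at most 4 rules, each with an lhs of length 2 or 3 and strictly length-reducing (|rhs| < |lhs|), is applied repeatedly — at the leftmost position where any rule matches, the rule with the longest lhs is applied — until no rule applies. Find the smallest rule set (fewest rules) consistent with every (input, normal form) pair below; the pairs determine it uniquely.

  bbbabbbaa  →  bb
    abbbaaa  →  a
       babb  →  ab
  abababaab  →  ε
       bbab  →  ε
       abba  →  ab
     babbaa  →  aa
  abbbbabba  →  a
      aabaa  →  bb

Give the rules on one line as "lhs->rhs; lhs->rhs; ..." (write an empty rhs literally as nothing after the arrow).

  | bbbabbbaa => bbabbaa => babaa => aaa => bb
  | abbbaaa => abbaa => aba => a
  | babb => ab
  | abababaab => aaabaab => bbbaab => bbab => ba => ε

aaa->bb; ba->; bab->a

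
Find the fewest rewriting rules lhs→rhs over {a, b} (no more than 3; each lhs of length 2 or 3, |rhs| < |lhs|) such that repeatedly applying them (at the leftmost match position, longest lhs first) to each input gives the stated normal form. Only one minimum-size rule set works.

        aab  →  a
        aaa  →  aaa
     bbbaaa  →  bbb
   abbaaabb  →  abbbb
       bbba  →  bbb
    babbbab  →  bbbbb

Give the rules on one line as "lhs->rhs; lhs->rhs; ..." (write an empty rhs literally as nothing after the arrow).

aab->a; ba->b

  | aab => a
  | aaa
  | bbbaaa => bbbaa => bbba => bbb
  | abbaaabb => abbaabb => abbabb => abbbb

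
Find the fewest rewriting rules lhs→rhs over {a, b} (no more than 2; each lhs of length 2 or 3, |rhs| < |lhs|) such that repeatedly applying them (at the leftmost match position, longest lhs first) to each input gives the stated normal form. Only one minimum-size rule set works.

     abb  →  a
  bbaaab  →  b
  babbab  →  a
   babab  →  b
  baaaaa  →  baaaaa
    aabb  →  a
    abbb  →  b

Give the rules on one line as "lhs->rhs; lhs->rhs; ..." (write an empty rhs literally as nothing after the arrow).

ab->b; bb->a

  | abb => bb => a
  | bbaaab => aaaab => aaab => aab => ab => b
  | babbab => bbbab => abab => bab => bb => a
  | babab => bbab => aab => ab => b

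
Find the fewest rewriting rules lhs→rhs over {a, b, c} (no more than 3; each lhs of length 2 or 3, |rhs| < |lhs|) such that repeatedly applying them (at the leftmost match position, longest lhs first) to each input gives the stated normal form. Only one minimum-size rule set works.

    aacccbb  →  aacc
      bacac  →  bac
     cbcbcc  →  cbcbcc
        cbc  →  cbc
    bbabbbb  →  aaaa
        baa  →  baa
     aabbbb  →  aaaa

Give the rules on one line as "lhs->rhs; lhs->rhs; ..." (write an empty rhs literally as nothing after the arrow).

  | aacccbb => aaccca => aacc
  | bacac => bac
  | cbcbcc
  | cbc

bb->a; ca->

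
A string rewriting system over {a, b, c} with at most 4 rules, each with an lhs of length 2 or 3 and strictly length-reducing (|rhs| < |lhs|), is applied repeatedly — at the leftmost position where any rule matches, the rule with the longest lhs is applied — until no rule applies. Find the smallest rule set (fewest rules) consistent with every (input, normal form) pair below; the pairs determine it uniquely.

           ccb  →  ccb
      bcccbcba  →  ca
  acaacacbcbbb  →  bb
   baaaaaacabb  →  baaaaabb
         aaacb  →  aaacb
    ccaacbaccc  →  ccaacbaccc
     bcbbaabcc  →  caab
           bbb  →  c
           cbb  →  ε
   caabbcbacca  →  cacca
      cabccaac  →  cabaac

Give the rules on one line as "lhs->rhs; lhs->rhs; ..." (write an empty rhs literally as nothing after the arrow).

  | ccb
  | bcccbcba => bccbcba => bcbcba => bbcba => bbba => ca
  | acaacacbcbbb => acacbcbbb => cbcbbb => cbbbb => bb
  | baaaaaacabb => baaaaabb

aca->; bbb->c; bc->b; cbb->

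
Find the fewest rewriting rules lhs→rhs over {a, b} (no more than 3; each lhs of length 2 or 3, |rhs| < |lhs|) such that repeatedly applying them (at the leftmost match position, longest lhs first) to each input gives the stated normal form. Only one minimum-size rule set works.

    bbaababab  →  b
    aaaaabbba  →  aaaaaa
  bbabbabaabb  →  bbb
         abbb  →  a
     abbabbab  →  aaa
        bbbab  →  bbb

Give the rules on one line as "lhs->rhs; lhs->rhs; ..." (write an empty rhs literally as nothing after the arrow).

ab->a; ba->

  | bbaababab => bababab => babab => bab => b
  | aaaaabbba => aaaaabba => aaaaaba => aaaaaa
  | bbabbabaabb => bbbabaabb => bbbaabb => bbabb => bbb
  | abbb => abb => ab => a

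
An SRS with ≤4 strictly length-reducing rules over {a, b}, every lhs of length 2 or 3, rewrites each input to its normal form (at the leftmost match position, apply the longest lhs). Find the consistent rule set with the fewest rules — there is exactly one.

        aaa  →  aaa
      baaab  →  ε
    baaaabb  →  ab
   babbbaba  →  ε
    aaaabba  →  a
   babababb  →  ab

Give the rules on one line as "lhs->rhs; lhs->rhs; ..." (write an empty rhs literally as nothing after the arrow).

  | aaa
  | baaab => aab => ε
  | baaaabb => aaabb => ab
  | babbbaba => bbaba => ba => ε

aab->; ba->; bab->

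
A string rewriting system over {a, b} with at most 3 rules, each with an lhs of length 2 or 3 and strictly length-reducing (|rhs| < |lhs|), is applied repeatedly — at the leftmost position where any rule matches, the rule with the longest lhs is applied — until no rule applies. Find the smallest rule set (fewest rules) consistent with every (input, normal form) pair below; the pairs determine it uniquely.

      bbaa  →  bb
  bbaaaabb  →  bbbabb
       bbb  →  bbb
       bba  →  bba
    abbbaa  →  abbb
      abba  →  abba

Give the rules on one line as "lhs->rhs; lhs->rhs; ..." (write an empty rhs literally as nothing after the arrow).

aa->; aaa->b

  | bbaa => bb
  | bbaaaabb => bbbabb
  | bbb
  | bba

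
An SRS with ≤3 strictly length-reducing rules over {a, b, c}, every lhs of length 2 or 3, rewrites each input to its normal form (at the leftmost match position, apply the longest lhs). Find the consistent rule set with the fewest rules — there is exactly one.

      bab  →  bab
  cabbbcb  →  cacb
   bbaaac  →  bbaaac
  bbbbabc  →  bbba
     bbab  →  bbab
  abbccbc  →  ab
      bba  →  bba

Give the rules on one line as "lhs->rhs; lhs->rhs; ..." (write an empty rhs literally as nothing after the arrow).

  | bab
  | cabbbcb => cabbcb => cabcb => cacb
  | bbaaac
  | bbbbabc => bbbbac => bbba

bac->a; bc->c; ccc->b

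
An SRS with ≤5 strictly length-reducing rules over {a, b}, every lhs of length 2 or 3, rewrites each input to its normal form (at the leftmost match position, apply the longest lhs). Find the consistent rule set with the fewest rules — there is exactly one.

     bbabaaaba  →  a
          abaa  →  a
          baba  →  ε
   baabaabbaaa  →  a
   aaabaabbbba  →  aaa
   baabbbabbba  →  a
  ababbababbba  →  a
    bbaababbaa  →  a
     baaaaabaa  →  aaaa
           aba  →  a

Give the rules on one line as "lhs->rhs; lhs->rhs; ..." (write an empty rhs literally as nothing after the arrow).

  | bbabaaaba => abbaaaba => abaaaba => abaaba => ababa => abba => aba => ab => a
  | abaa => aba => ab => a
  | baba => ba => ε
  | baabaabbaaa => abaabbaaa => ababbaaa => abbbaaa => abbaaa => abaaa => abaa => aba => ab => a

ab->a; aba->ab; ba->; bba->ab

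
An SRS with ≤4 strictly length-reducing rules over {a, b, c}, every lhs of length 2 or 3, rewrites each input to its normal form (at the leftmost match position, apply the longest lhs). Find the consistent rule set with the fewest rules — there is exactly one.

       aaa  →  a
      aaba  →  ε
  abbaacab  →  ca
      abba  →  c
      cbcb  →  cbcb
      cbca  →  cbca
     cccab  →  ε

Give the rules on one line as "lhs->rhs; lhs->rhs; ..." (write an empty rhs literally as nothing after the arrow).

aa->; ab->c; ba->; cc->

  | aaa => a
  | aaba => ba => ε
  | abbaacab => cbaacab => cacab => cacc => ca
  | abba => cba => c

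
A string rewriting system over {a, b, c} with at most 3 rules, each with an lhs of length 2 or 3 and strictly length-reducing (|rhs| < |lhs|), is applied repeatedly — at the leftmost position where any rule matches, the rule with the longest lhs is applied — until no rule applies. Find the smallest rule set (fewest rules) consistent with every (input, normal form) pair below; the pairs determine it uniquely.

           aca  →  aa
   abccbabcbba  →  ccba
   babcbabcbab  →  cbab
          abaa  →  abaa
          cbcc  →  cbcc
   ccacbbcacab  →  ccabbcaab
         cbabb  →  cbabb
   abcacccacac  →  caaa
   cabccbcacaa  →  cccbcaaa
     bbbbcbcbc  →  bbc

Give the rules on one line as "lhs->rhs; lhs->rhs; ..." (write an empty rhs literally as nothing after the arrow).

  | aca => aa
  | abccbabcbba => ccbabcbba => ccbcbba => ccba
  | babcbabcbab => bcbabcbab => abcbab => cbab
  | abaa

abc->c; ac->a; bcb->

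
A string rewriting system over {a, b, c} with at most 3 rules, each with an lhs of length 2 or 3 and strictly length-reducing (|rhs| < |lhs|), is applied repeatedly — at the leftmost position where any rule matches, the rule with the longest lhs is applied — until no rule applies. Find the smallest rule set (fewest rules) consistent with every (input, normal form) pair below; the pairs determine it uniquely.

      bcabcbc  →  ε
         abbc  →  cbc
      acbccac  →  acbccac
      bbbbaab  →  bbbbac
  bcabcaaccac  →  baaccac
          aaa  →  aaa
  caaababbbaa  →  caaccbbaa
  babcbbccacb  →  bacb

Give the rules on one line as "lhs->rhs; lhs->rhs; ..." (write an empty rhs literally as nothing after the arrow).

ab->c; bbc->; ccc->

  | bcabcbc => bcccbc => bbc => ε
  | abbc => cbc
  | acbccac
  | bbbbaab => bbbbac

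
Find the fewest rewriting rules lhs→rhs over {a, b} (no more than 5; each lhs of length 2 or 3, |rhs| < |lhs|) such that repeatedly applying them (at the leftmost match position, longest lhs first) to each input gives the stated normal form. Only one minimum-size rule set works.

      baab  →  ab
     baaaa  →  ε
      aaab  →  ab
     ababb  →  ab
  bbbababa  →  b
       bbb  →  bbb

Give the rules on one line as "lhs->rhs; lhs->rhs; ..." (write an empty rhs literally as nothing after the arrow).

aa->b; aab->a; ba->; bab->ab

  | baab => ab
  | baaaa => aaa => ba => ε
  | aaab => bab => ab
  | ababb => aabb => ab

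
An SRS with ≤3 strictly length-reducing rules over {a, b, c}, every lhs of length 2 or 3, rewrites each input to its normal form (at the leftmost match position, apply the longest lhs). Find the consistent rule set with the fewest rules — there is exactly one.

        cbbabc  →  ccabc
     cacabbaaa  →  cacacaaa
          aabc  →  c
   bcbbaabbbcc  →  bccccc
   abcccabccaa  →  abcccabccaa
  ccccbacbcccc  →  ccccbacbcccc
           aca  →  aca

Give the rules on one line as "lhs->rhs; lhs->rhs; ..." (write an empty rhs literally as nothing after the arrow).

aab->; bb->c

  | cbbabc => ccabc
  | cacabbaaa => cacacaaa
  | aabc => c
  | bcbbaabbbcc => bccaabbbcc => bccbbcc => bccccc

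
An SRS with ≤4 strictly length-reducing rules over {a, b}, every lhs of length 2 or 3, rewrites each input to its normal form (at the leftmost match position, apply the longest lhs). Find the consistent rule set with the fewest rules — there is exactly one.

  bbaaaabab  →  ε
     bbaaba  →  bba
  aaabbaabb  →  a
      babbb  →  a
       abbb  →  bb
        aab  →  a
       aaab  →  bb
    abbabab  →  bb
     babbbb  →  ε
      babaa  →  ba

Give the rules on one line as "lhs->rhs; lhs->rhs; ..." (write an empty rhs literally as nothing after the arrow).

aaa->b; ab->; aba->; bbb->a

  | bbaaaabab => bbbabab => aabab => ab => ε
  | bbaaba => bba
  | aaabbaabb => bbbaabb => aaabb => bbb => a
  | babbb => bbb => a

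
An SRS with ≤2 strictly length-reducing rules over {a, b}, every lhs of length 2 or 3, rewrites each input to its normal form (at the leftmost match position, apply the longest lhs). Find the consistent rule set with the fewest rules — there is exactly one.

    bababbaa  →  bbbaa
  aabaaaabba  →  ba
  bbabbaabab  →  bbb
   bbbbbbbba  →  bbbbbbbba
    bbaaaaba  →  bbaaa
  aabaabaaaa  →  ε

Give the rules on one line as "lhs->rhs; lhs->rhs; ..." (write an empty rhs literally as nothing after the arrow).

  | bababbaa => babbbaa => bbbaa
  | aabaaaabba => aabaaabba => aabaabba => aababba => aabbba => abba => ba
  | bbabbaabab => bbbaabab => bbbaabb => bbbab => bbb
  | bbbbbbbba

ab->; aba->ab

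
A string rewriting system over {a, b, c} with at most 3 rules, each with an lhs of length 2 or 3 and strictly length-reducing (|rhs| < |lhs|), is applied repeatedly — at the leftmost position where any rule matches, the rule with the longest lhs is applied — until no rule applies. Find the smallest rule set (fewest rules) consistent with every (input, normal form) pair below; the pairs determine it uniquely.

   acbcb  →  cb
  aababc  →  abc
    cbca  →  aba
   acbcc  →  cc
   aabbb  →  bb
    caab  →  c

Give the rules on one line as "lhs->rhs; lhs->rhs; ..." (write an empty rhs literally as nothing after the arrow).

  | acbcb => cb
  | aababc => abc
  | cbca => aba
  | acbcc => cc

aab->; acb->; cbc->ab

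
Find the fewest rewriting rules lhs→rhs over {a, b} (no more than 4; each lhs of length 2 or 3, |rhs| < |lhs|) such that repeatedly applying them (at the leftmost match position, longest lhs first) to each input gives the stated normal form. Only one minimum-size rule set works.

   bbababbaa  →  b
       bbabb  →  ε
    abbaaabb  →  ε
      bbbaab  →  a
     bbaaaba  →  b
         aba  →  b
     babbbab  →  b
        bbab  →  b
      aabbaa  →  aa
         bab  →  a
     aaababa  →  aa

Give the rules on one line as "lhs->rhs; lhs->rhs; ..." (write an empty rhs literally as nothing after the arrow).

ab->b; ba->b; bab->a; bb->

  | bbababbaa => ababbaa => babbaa => abaa => baa => ba => b
  | bbabb => abb => bb => ε
  | abbaaabb => bbaaabb => aaabb => aabb => abb => bb => ε
  | bbbaab => baab => bab => a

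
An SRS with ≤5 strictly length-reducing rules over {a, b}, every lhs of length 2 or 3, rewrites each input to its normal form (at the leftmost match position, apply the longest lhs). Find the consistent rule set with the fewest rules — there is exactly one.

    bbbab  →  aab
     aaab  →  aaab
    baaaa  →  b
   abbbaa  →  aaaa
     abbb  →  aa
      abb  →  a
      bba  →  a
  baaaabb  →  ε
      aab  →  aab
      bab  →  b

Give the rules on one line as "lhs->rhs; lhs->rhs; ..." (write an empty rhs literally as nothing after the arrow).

  | bbbab => aab
  | aaab
  | baaaa => baaa => baa => ba => b
  | abbbaa => aaaa

ba->b; bab->b; bb->; bbb->a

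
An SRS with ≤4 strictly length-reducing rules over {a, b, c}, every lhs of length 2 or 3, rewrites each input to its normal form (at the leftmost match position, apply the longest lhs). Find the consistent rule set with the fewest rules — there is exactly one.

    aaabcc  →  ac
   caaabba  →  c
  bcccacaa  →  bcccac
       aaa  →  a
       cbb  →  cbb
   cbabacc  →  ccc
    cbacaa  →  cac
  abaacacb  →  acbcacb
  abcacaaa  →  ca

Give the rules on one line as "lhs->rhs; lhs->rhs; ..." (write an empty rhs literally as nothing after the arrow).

aa->; abc->a; ba->a; baa->cb

  | aaabcc => abcc => ac
  | caaabba => cabba => caba => caa => c
  | bcccacaa => bcccac
  | aaa => a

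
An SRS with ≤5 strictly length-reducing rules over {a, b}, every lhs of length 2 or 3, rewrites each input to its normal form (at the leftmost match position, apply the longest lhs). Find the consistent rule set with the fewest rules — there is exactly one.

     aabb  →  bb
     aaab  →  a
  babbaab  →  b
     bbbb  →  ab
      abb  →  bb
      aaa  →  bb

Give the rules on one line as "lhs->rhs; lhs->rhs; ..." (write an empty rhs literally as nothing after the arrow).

  | aabb => abb => bb
  | aaab => bbb => a
  | babbaab => bbaab => bab => b
  | bbbb => ab

aaa->bb; abb->bb; ba->; bbb->a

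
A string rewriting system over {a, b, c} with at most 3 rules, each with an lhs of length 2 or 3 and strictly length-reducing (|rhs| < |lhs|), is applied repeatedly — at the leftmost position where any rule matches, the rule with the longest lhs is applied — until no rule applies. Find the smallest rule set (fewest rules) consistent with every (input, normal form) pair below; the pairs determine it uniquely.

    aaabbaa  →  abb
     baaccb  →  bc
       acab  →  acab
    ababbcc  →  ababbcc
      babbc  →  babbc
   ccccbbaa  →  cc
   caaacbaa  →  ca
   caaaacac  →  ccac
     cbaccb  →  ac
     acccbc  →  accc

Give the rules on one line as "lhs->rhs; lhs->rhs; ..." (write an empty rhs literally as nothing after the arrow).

aa->; cb->

  | aaabbaa => abbaa => abb
  | baaccb => bccb => bc
  | acab
  | ababbcc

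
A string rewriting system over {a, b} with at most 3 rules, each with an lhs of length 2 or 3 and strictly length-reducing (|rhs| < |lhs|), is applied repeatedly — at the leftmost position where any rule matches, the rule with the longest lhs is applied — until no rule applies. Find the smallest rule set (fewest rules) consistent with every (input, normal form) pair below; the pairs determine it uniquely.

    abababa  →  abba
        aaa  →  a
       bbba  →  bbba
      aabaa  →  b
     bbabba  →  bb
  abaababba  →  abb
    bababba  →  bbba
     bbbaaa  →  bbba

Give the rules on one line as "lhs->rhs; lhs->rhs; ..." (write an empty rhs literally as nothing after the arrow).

aa->; bab->ba

  | abababa => abaaba => abba
  | aaa => a
  | bbba
  | aabaa => baa => b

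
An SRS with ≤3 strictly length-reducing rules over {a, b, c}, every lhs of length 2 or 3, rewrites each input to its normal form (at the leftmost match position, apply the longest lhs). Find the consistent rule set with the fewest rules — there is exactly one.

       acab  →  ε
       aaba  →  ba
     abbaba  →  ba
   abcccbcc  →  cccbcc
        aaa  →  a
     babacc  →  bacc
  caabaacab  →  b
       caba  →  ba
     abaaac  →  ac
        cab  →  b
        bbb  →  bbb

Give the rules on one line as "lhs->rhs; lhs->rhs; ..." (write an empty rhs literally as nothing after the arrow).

aa->; ab->; ca->

  | acab => ab => ε
  | aaba => ba
  | abbaba => baba => ba
  | abcccbcc => cccbcc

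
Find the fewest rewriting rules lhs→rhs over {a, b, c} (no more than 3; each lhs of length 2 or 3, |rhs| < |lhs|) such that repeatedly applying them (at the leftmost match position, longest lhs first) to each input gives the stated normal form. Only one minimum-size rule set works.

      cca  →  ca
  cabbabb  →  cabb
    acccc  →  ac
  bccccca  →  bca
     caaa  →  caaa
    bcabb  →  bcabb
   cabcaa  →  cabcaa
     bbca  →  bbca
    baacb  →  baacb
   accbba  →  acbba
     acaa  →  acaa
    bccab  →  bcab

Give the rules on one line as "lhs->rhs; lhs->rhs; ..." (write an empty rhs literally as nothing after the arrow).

bab->; cc->c

  | cca => ca
  | cabbabb => cabb
  | acccc => accc => acc => ac
  | bccccca => bcccca => bccca => bcca => bca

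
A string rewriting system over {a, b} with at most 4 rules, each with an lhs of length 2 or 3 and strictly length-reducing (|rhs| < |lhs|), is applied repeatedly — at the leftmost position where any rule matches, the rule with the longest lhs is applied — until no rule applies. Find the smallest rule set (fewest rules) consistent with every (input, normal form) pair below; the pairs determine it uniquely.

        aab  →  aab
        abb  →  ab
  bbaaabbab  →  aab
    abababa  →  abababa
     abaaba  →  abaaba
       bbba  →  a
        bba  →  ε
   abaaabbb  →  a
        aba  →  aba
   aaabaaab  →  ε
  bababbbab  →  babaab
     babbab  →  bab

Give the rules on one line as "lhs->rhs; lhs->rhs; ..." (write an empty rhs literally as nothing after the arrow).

aaa->bb; bb->b; bba->; bbb->

  | aab
  | abb => ab
  | bbaaabbab => aabbab => aab
  | abababa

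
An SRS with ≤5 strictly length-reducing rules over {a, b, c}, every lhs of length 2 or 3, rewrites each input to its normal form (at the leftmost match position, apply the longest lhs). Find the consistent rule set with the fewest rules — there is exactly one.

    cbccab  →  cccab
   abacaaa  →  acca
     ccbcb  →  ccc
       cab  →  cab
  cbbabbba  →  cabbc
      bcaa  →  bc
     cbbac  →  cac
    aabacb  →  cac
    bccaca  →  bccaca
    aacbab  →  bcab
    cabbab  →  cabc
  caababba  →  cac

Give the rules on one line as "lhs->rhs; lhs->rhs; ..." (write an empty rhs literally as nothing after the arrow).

  | cbccab => cccab
  | abacaaa => accaaa => accba => acca
  | ccbcb => cccb => ccc
  | cab

aa->b; aab->ba; ba->c; cb->c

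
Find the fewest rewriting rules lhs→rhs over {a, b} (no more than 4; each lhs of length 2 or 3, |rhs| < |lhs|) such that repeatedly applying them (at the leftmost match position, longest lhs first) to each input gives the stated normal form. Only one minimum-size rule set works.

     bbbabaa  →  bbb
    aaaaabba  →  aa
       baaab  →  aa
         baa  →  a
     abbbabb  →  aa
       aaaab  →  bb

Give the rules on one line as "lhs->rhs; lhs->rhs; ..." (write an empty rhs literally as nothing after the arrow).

aaa->b; ab->a; ba->b; baa->a

  | bbbabaa => bbbbaa => bbba => bbb
  | aaaaabba => baabba => abba => aba => aa
  | baaab => aab => aa
  | baa => a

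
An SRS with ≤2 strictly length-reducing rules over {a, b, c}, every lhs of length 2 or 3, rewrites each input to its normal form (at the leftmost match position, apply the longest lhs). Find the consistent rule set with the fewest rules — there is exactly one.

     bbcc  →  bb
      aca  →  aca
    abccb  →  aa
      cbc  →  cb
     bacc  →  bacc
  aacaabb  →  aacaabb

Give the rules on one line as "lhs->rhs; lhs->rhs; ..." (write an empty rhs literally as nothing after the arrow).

bc->b; bcb->a

  | bbcc => bbc => bb
  | aca
  | abccb => abcb => aa
  | cbc => cb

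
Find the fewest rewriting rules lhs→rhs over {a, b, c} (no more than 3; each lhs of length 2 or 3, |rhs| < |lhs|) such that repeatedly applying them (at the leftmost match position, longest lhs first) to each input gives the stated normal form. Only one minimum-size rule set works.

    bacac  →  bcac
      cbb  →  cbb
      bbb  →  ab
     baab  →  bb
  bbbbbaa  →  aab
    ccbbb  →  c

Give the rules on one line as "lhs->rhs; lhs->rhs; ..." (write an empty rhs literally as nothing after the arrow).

ba->b; bbb->ab; cab->

  | bacac => bcac
  | cbb
  | bbb => ab
  | baab => bab => bb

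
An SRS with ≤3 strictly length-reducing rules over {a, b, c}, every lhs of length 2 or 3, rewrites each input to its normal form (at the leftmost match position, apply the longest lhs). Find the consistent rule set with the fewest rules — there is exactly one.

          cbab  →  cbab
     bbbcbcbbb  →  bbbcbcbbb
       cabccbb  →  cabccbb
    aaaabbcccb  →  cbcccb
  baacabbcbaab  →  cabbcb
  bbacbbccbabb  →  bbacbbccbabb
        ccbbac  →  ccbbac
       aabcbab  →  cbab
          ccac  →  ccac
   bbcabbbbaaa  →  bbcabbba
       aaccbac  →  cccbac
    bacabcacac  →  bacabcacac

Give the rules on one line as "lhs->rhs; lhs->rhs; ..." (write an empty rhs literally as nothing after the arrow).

aa->c; aab->; baa->

  | cbab
  | bbbcbcbbb
  | cabccbb
  | aaaabbcccb => caabbcccb => cbcccb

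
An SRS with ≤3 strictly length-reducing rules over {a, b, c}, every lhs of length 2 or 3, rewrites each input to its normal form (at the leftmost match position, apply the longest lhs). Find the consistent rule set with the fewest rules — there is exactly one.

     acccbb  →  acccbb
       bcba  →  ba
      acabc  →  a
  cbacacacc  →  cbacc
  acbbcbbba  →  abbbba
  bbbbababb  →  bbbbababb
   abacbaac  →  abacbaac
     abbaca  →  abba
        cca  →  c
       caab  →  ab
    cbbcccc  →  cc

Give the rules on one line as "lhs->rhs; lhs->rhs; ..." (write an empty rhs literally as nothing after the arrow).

bbc->ab; bc->; ca->

  | acccbb
  | bcba => ba
  | acabc => abc => a
  | cbacacacc => cbacacc => cbacc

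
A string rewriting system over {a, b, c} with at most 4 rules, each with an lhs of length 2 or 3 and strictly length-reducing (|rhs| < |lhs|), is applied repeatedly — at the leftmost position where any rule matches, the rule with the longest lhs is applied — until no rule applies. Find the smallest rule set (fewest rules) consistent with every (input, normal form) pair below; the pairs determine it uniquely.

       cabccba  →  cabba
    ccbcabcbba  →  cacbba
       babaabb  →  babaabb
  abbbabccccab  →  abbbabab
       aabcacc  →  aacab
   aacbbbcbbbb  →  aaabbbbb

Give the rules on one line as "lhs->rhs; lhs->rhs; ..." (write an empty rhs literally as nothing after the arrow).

  | cabccba => caccba => cabba
  | ccbcabcbba => bbcabcbba => bcabcbba => cabcbba => cacbba
  | babaabb
  | abbbabccccab => abbbaccccab => abbbabccab => abbbaccab => abbbabab

bc->c; cbc->ab; cc->b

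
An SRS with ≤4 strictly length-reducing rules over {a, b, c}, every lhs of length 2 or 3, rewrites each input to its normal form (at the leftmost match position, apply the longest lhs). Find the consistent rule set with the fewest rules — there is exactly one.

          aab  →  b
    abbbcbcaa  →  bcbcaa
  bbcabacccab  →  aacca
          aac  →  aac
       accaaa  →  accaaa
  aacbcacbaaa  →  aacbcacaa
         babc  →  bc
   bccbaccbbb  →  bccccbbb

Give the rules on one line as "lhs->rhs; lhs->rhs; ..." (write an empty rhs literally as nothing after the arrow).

  | aab => ab => b
  | abbbcbcaa => bbbcbcaa => bcbcaa
  | bbcabacccab => cabacccab => aacccab => aacca
  | aac

ab->b; ba->; bbc->c; cab->a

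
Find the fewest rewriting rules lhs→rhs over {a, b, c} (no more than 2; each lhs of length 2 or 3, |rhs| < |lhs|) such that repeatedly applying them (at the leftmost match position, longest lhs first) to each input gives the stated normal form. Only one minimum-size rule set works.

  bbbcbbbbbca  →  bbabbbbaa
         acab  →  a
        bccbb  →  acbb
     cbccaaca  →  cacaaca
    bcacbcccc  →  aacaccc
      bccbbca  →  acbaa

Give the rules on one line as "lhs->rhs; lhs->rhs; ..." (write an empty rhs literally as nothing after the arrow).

  | bbbcbbbbbca => bbabbbbbca => bbabbbbaa
  | acab => a
  | bccbb => acbb
  | cbccaaca => cacaaca

bc->a; cab->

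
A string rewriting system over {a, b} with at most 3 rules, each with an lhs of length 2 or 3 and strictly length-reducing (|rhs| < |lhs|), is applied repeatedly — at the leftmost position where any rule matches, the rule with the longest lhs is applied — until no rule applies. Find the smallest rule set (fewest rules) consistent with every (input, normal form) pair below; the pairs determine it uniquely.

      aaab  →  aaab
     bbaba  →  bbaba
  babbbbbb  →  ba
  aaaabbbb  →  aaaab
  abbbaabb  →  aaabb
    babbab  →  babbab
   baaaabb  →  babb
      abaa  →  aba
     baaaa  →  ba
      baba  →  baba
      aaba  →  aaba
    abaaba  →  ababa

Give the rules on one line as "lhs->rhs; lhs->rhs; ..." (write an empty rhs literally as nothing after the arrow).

baa->ba; bbb->

  | aaab
  | bbaba
  | babbbbbb => babbb => ba
  | aaaabbbb => aaaab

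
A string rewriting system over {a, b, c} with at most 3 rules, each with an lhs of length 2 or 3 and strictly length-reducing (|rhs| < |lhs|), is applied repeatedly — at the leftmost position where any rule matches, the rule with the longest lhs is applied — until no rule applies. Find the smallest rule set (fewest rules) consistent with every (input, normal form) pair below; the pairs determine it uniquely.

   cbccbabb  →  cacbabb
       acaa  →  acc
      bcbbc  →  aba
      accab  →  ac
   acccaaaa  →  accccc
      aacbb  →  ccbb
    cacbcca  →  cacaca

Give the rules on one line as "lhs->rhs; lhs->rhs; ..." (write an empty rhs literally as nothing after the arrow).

aa->c; bc->a; cab->

  | cbccbabb => cacbabb
  | acaa => acc
  | bcbbc => abbc => aba
  | accab => ac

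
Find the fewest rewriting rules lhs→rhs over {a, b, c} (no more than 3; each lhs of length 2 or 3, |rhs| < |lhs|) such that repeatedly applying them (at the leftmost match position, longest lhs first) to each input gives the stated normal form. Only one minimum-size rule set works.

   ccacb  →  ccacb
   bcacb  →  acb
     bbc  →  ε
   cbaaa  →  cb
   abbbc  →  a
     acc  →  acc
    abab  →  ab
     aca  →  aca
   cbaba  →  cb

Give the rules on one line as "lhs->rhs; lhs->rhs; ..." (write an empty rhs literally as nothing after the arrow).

  | ccacb
  | bcacb => acb
  | bbc => bc => ε
  | cbaaa => cbaa => cba => cb

ba->b; bb->b; bc->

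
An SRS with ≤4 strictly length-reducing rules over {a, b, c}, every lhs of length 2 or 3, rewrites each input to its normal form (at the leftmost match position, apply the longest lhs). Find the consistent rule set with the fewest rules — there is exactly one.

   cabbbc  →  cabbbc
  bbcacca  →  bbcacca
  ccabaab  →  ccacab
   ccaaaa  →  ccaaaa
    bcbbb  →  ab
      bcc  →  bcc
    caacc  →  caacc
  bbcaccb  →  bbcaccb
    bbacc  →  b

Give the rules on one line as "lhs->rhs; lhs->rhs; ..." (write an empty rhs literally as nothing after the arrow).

ba->c; cbb->ab; ccc->

  | cabbbc
  | bbcacca
  | ccabaab => ccacab
  | ccaaaa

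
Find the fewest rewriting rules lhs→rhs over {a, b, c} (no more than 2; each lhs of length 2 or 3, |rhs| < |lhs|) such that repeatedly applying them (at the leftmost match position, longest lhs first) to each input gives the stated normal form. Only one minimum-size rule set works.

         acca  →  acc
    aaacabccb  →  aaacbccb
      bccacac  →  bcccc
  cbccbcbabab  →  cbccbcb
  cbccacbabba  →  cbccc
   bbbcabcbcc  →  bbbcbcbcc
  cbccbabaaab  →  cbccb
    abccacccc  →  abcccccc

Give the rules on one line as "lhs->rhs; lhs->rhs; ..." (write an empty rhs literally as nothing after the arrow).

ba->a; ca->c

  | acca => acc
  | aaacabccb => aaacbccb
  | bccacac => bcccac => bcccc
  | cbccbcbabab => cbccbcabab => cbccbcbab => cbccbcab => cbccbcb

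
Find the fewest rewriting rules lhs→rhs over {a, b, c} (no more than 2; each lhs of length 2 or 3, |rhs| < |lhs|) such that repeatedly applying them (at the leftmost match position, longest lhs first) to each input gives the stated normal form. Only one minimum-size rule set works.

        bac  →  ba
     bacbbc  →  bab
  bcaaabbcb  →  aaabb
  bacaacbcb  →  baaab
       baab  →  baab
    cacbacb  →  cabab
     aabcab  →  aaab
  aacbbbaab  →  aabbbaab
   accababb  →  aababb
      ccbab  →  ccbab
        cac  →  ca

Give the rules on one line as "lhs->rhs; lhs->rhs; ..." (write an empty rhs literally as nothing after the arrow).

ac->a; bc->

  | bac => ba
  | bacbbc => babbc => bab
  | bcaaabbcb => aaabbcb => aaabb
  | bacaacbcb => baaacbcb => baaabcb => baaab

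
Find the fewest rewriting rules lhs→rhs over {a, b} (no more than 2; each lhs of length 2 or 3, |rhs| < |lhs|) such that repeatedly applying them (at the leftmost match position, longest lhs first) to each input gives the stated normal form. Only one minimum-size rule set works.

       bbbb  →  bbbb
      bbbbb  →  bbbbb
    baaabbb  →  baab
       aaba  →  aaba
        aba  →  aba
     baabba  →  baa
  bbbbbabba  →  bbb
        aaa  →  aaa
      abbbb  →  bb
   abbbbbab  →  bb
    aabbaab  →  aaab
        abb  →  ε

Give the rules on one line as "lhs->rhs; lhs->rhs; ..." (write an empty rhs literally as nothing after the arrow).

abb->; bba->

  | bbbb
  | bbbbb
  | baaabbb => baab
  | aaba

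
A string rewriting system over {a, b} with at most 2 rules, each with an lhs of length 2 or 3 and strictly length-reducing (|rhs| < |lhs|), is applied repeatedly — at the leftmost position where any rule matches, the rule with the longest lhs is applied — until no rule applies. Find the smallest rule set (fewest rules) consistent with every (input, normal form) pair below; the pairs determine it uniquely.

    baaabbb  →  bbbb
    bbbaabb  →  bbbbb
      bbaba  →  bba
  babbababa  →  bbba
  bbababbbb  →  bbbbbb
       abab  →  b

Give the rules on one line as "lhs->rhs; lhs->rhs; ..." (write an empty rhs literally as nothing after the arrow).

  | baaabbb => baabbb => babbb => bbbb
  | bbbaabb => bbbabb => bbbbb
  | bbaba => bba
  | babbababa => bbbababa => bbbaba => bbba

ab->b; aba->a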